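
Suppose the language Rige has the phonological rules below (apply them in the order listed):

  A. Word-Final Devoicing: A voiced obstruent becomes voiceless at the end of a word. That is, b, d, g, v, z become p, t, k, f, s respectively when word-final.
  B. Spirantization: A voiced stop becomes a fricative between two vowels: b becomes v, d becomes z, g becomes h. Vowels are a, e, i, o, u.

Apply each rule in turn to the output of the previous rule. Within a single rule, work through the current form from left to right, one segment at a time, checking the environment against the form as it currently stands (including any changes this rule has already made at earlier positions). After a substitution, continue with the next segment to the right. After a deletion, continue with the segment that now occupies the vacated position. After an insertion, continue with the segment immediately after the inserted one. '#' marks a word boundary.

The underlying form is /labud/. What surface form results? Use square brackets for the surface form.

A Word-Final Devoicing: [labud] → [labut]
B Spirantization: [labut] → [lavut]

[lavut]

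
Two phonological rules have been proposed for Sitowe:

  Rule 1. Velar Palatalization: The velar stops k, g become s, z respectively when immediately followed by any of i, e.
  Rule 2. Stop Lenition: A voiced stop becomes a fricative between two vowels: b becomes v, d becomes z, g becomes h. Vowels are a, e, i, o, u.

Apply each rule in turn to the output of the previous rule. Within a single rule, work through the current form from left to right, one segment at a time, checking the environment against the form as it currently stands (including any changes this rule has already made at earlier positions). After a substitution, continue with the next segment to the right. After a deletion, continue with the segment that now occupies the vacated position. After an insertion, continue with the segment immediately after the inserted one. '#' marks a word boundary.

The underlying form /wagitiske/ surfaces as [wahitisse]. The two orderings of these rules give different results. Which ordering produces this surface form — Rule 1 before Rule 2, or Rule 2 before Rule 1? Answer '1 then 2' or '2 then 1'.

Order 1 then 2:
  1 Velar Palatalization: [wagitiske] → [wazitisse]
  2 Stop Lenition: no change — [wazitisse]
  result: [wazitisse]
Order 2 then 1:
  2 Stop Lenition: [wagitiske] → [wahitiske]
  1 Velar Palatalization: [wahitiske] → [wahitisse]
  result: [wahitisse]

2 then 1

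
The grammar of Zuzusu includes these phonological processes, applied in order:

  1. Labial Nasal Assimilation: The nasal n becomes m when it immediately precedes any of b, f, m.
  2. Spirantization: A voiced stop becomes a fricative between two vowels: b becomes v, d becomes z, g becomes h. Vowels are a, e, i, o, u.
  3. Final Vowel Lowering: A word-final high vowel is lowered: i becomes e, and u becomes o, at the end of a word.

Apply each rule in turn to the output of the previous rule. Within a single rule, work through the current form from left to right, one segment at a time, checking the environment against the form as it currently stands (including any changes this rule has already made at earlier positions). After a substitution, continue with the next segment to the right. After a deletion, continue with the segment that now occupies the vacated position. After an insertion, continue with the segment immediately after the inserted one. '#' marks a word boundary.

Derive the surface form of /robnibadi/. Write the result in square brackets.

1 Labial Nasal Assimilation: no change — [robnibadi]
2 Spirantization: [robnibadi] → [robnivazi]
3 Final Vowel Lowering: [robnivazi] → [robnivaze]

[robnivaze]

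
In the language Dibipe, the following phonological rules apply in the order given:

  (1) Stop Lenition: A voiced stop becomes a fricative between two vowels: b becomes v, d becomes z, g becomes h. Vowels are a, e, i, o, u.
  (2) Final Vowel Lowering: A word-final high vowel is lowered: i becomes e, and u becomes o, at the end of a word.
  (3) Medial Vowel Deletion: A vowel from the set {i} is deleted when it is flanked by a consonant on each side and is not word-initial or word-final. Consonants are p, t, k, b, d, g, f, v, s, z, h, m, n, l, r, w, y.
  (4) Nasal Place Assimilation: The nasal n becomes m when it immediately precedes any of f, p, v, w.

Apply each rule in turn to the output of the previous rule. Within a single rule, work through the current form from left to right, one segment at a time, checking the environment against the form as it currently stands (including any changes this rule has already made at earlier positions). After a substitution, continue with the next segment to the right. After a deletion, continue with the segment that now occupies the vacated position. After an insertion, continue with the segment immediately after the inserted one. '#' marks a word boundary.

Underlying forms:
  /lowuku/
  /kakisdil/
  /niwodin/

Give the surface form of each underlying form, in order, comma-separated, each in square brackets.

/lowuku/:
  (1) Stop Lenition: no change — [lowuku]
  (2) Final Vowel Lowering: [lowuku] → [lowuko]
  (3) Medial Vowel Deletion: no change — [lowuko]
  (4) Nasal Place Assimilation: no change — [lowuko]
/kakisdil/:
  (1) Stop Lenition: no change — [kakisdil]
  (2) Final Vowel Lowering: no change — [kakisdil]
  (3) Medial Vowel Deletion: [kakisdil] → [kaksdl]
  (4) Nasal Place Assimilation: no change — [kaksdl]
/niwodin/:
  (1) Stop Lenition: [niwodin] → [niwozin]
  (2) Final Vowel Lowering: no change — [niwozin]
  (3) Medial Vowel Deletion: [niwozin] → [nwozn]
  (4) Nasal Place Assimilation: [nwozn] → [mwozn]

[lowuko], [kaksdl], [mwozn]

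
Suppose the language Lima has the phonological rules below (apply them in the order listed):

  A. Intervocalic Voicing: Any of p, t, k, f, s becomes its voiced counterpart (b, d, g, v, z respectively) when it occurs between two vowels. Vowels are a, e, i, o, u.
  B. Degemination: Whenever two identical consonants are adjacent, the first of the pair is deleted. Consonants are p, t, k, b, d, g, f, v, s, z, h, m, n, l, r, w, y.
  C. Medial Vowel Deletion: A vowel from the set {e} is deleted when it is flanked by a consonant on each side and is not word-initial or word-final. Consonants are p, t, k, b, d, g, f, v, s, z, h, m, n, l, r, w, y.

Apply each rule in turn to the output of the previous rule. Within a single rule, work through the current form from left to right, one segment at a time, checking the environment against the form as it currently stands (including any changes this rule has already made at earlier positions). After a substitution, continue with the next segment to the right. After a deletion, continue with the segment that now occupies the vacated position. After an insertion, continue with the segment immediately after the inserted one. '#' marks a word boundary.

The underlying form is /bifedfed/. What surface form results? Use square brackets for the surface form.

A Intervocalic Voicing: [bifedfed] → [bivedfed]
B Degemination: no change — [bivedfed]
C Medial Vowel Deletion: [bivedfed] → [bivdfd]

[bivdfd]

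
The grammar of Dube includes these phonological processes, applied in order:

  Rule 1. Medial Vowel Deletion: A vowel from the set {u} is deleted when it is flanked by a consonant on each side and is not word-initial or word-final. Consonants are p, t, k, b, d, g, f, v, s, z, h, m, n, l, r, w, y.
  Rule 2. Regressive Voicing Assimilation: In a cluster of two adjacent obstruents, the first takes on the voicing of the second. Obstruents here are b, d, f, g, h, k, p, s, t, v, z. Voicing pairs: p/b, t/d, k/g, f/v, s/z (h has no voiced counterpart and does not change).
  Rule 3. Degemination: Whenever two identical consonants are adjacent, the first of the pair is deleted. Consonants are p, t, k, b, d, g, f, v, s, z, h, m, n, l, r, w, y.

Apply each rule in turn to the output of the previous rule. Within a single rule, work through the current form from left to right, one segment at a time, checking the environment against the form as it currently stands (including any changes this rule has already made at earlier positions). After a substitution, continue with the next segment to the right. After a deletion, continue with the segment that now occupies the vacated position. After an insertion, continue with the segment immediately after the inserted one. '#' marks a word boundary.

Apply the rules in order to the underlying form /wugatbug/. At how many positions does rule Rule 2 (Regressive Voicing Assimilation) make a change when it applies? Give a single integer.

Rule 1 Medial Vowel Deletion: [wugatbug] → [wgatbg]
Rule 2 Regressive Voicing Assimilation: [wgatbg] → [wgadbg]
Rule 3 Degemination: no change — [wgadbg]
Rule Rule 2 changed 1 position(s).

1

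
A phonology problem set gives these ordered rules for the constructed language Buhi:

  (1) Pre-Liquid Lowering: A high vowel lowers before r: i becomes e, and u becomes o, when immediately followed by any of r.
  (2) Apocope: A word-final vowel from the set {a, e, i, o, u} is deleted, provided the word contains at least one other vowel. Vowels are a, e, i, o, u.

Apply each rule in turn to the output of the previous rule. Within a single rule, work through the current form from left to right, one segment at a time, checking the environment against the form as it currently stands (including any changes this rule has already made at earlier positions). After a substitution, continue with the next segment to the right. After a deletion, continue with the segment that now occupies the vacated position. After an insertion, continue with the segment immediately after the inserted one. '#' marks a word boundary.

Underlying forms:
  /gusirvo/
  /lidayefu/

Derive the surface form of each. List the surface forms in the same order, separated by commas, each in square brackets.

[guserv], [lidayef]

/gusirvo/:
  (1) Pre-Liquid Lowering: [gusirvo] → [guservo]
  (2) Apocope: [guservo] → [guserv]
/lidayefu/:
  (1) Pre-Liquid Lowering: no change — [lidayefu]
  (2) Apocope: [lidayefu] → [lidayef]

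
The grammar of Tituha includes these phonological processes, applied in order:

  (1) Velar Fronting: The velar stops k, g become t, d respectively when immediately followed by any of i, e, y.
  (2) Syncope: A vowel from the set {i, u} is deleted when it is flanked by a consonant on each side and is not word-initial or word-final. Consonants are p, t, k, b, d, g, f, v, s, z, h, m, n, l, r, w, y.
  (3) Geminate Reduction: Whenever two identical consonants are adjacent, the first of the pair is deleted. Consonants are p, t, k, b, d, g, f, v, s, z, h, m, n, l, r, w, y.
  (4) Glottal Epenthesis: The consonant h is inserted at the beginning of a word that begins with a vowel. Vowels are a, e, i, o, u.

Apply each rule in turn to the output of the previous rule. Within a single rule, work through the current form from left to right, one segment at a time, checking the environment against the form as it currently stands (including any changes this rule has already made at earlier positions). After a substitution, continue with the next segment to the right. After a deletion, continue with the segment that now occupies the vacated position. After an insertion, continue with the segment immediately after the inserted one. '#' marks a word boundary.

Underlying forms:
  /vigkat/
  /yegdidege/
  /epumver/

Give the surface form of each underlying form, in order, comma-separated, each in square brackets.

/vigkat/:
  (1) Velar Fronting: no change — [vigkat]
  (2) Syncope: [vigkat] → [vgkat]
  (3) Geminate Reduction: no change — [vgkat]
  (4) Glottal Epenthesis: no change — [vgkat]
/yegdidege/:
  (1) Velar Fronting: [yegdidege] → [yegdidede]
  (2) Syncope: [yegdidede] → [yegddede]
  (3) Geminate Reduction: [yegddede] → [yegdede]
  (4) Glottal Epenthesis: no change — [yegdede]
/epumver/:
  (1) Velar Fronting: no change — [epumver]
  (2) Syncope: [epumver] → [epmver]
  (3) Geminate Reduction: no change — [epmver]
  (4) Glottal Epenthesis: [epmver] → [hepmver]

[vgkat], [yegdede], [hepmver]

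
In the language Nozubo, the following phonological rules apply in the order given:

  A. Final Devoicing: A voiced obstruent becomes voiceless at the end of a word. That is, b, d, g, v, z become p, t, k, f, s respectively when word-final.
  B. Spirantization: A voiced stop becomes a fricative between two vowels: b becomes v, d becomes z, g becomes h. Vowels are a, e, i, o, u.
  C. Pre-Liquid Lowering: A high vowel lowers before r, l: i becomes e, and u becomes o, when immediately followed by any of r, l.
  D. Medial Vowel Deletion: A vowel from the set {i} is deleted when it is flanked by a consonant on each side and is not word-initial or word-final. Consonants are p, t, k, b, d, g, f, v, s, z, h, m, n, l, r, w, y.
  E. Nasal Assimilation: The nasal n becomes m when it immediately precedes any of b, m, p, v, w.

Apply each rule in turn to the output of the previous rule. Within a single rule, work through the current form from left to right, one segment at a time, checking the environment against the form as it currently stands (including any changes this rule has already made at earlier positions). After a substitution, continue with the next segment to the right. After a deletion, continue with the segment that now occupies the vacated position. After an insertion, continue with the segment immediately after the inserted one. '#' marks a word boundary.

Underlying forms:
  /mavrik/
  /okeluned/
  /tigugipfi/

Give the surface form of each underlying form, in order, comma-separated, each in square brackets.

/mavrik/:
  A Final Devoicing: no change — [mavrik]
  B Spirantization: no change — [mavrik]
  C Pre-Liquid Lowering: no change — [mavrik]
  D Medial Vowel Deletion: [mavrik] → [mavrk]
  E Nasal Assimilation: no change — [mavrk]
/okeluned/:
  A Final Devoicing: [okeluned] → [okelunet]
  B Spirantization: no change — [okelunet]
  C Pre-Liquid Lowering: no change — [okelunet]
  D Medial Vowel Deletion: no change — [okelunet]
  E Nasal Assimilation: no change — [okelunet]
/tigugipfi/:
  A Final Devoicing: no change — [tigugipfi]
  B Spirantization: [tigugipfi] → [tihuhipfi]
  C Pre-Liquid Lowering: no change — [tihuhipfi]
  D Medial Vowel Deletion: [tihuhipfi] → [thuhpfi]
  E Nasal Assimilation: no change — [thuhpfi]

[mavrk], [okelunet], [thuhpfi]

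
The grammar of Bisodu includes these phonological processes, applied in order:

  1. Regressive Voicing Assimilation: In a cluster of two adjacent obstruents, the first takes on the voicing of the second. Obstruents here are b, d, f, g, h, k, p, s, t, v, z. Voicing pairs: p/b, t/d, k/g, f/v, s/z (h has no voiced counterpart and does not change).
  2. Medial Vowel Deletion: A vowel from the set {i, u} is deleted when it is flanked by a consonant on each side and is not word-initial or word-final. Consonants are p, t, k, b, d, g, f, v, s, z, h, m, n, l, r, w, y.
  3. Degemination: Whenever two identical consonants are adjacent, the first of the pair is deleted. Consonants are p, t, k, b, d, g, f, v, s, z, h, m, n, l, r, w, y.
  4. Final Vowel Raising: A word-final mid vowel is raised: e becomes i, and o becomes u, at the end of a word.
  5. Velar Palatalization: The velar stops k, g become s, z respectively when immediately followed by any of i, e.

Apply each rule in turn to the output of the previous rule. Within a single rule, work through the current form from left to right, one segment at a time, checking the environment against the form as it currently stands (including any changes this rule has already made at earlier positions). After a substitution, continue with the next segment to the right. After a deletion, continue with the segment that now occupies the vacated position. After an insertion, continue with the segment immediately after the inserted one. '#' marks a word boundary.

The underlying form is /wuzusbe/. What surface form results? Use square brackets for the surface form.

[wzbi]

1 Regressive Voicing Assimilation: [wuzusbe] → [wuzuzbe]
2 Medial Vowel Deletion: [wuzuzbe] → [wzzbe]
3 Degemination: [wzzbe] → [wzbe]
4 Final Vowel Raising: [wzbe] → [wzbi]
5 Velar Palatalization: no change — [wzbi]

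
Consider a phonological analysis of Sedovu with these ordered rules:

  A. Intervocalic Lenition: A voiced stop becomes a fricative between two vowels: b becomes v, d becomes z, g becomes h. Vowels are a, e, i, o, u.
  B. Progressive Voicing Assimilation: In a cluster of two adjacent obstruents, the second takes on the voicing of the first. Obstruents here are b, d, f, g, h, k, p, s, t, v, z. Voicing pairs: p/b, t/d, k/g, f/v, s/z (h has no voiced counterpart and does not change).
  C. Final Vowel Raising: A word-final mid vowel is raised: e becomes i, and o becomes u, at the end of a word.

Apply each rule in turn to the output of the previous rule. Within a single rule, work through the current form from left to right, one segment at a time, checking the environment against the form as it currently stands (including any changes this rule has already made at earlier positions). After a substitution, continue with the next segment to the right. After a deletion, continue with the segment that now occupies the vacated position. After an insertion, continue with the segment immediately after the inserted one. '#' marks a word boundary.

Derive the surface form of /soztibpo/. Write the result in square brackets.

A Intervocalic Lenition: no change — [soztibpo]
B Progressive Voicing Assimilation: [soztibpo] → [sozdibbo]
C Final Vowel Raising: [sozdibbo] → [sozdibbu]

[sozdibbu]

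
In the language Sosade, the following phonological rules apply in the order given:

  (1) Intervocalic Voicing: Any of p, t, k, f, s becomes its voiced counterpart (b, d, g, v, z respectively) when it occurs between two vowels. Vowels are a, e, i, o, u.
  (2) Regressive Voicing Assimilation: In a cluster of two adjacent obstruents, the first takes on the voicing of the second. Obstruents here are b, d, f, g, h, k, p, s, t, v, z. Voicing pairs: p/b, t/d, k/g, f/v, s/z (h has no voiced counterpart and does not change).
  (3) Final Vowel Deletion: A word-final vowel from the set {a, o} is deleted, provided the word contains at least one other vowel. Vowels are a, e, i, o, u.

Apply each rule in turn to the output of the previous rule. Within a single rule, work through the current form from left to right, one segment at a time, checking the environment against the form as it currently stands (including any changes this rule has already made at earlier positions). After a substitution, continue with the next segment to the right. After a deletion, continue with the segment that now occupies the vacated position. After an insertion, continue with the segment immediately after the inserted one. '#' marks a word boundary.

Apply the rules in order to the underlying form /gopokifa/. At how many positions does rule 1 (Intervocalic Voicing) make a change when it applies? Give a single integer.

(1) Intervocalic Voicing: [gopokifa] → [gobogiva]
(2) Regressive Voicing Assimilation: no change — [gobogiva]
(3) Final Vowel Deletion: [gobogiva] → [gobogiv]
Rule 1 changed 3 position(s).

3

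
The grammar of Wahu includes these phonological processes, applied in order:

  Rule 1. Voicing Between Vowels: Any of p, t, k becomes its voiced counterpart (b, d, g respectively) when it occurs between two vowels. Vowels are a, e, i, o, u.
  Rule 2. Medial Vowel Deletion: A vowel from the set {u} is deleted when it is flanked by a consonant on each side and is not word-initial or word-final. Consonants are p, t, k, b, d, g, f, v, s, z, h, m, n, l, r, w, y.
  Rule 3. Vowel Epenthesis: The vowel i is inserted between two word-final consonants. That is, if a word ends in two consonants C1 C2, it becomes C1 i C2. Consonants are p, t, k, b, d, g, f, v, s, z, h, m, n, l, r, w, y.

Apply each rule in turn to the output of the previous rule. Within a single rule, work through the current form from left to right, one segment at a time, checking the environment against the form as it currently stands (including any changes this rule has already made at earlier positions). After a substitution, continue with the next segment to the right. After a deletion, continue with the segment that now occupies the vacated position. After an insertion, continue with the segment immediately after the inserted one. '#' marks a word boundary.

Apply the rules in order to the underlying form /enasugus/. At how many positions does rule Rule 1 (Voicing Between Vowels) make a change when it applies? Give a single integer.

Rule 1 Voicing Between Vowels: no change — [enasugus]
Rule 2 Medial Vowel Deletion: [enasugus] → [enasgs]
Rule 3 Vowel Epenthesis: [enasgs] → [enasgis]
Rule Rule 1 changed 0 position(s).

0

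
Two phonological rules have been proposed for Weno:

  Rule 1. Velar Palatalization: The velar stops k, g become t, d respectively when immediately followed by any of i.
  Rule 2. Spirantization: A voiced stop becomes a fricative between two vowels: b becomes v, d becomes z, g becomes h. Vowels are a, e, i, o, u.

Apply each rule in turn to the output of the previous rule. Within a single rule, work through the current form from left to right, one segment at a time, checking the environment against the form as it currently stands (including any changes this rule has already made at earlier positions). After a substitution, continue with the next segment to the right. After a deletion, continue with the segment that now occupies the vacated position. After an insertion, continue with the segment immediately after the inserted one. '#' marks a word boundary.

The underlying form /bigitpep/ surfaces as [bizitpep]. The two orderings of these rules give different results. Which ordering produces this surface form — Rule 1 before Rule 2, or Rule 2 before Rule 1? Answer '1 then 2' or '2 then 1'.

Order 1 then 2:
  1 Velar Palatalization: [bigitpep] → [biditpep]
  2 Spirantization: [biditpep] → [bizitpep]
  result: [bizitpep]
Order 2 then 1:
  2 Spirantization: [bigitpep] → [bihitpep]
  1 Velar Palatalization: no change — [bihitpep]
  result: [bihitpep]

1 then 2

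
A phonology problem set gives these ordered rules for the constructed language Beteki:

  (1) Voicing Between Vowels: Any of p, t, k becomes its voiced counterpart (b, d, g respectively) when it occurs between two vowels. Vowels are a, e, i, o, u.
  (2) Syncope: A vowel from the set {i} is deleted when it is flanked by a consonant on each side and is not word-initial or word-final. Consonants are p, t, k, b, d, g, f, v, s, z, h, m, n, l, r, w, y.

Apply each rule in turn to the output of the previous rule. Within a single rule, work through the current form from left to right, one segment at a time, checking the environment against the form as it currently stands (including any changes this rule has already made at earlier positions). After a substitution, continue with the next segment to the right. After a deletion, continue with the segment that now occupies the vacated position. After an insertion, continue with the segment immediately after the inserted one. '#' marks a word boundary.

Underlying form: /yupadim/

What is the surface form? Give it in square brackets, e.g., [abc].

[yubadm]

(1) Voicing Between Vowels: [yupadim] → [yubadim]
(2) Syncope: [yubadim] → [yubadm]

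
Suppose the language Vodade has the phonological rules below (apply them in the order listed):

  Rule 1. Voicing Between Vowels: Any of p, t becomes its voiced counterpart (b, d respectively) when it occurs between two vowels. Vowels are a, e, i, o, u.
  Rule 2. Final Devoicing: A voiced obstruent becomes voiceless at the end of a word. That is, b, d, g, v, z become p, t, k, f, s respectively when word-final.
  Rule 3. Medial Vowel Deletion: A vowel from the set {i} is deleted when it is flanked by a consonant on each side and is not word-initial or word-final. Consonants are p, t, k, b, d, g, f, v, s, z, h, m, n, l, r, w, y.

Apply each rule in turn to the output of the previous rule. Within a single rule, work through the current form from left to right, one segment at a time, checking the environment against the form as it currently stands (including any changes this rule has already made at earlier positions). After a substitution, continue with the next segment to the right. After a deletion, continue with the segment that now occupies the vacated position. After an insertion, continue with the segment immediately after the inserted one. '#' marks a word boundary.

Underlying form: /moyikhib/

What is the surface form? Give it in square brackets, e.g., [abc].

Rule 1 Voicing Between Vowels: no change — [moyikhib]
Rule 2 Final Devoicing: [moyikhib] → [moyikhip]
Rule 3 Medial Vowel Deletion: [moyikhip] → [moykhp]

[moykhp]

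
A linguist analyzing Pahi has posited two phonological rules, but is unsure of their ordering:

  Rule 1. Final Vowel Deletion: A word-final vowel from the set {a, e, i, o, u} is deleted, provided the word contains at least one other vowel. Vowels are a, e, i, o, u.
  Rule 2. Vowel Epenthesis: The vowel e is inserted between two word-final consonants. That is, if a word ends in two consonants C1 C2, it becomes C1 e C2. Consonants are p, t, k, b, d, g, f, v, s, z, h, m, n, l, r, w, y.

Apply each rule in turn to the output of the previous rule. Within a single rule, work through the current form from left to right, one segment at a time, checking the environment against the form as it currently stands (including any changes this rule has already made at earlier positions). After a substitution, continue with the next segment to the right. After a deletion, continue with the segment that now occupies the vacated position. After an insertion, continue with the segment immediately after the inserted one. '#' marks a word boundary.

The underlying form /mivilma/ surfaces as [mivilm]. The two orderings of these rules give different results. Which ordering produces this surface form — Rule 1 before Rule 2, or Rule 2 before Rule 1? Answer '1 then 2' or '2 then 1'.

2 then 1

Order 1 then 2:
  1 Final Vowel Deletion: [mivilma] → [mivilm]
  2 Vowel Epenthesis: [mivilm] → [mivilem]
  result: [mivilem]
Order 2 then 1:
  2 Vowel Epenthesis: no change — [mivilma]
  1 Final Vowel Deletion: [mivilma] → [mivilm]
  result: [mivilm]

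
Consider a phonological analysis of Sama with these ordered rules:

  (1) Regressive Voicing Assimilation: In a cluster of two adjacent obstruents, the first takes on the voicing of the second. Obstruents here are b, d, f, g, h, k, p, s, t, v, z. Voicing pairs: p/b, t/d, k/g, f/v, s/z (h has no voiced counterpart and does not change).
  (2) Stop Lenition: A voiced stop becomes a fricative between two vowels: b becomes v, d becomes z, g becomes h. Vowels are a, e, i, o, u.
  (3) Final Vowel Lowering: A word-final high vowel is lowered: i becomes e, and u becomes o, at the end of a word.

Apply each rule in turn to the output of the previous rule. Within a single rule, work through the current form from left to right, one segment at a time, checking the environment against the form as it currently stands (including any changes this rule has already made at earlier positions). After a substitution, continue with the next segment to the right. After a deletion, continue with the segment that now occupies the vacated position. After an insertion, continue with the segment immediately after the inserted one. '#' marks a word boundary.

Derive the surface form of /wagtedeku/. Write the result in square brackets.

(1) Regressive Voicing Assimilation: [wagtedeku] → [waktedeku]
(2) Stop Lenition: [waktedeku] → [waktezeku]
(3) Final Vowel Lowering: [waktezeku] → [waktezeko]

[waktezeko]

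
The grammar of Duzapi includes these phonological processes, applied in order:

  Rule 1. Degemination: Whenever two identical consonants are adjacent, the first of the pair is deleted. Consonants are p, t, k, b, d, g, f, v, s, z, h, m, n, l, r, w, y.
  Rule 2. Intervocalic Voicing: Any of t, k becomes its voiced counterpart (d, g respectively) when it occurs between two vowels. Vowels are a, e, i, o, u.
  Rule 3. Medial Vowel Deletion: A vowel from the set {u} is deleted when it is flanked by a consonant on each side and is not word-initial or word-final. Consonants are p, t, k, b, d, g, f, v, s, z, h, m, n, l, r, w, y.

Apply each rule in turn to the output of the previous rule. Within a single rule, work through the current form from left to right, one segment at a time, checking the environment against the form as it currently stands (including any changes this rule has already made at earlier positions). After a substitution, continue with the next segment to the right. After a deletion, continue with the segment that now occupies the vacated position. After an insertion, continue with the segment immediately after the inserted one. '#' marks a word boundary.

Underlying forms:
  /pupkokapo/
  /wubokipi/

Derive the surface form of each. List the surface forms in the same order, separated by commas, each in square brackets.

[ppkogapo], [wbogipi]

/pupkokapo/:
  Rule 1 Degemination: no change — [pupkokapo]
  Rule 2 Intervocalic Voicing: [pupkokapo] → [pupkogapo]
  Rule 3 Medial Vowel Deletion: [pupkogapo] → [ppkogapo]
/wubokipi/:
  Rule 1 Degemination: no change — [wubokipi]
  Rule 2 Intervocalic Voicing: [wubokipi] → [wubogipi]
  Rule 3 Medial Vowel Deletion: [wubogipi] → [wbogipi]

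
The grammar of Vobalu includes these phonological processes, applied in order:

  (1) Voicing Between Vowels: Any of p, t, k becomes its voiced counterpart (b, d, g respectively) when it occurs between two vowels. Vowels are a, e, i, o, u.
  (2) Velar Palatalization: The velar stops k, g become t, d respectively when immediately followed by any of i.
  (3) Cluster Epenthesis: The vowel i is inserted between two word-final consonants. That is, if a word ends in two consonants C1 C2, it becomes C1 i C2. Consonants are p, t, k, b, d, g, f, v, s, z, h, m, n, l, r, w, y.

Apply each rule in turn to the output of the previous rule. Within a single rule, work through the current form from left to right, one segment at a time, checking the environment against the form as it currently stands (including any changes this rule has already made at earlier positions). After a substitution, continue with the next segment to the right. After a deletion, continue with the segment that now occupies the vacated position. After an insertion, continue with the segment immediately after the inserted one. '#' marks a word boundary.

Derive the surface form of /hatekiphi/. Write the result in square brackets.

[hadediphi]

(1) Voicing Between Vowels: [hatekiphi] → [hadegiphi]
(2) Velar Palatalization: [hadegiphi] → [hadediphi]
(3) Cluster Epenthesis: no change — [hadediphi]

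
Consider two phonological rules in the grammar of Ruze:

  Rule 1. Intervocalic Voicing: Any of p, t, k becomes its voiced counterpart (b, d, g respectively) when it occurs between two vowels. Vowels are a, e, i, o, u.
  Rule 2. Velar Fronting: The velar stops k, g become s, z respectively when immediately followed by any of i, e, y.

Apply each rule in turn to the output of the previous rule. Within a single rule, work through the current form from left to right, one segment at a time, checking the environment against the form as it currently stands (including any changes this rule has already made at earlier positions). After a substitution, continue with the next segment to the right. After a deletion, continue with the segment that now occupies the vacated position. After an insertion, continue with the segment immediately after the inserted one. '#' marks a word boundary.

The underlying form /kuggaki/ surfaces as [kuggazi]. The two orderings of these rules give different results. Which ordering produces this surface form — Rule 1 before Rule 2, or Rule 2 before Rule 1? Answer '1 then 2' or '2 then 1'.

Order 1 then 2:
  1 Intervocalic Voicing: [kuggaki] → [kuggagi]
  2 Velar Fronting: [kuggagi] → [kuggazi]
  result: [kuggazi]
Order 2 then 1:
  2 Velar Fronting: [kuggaki] → [kuggasi]
  1 Intervocalic Voicing: no change — [kuggasi]
  result: [kuggasi]

1 then 2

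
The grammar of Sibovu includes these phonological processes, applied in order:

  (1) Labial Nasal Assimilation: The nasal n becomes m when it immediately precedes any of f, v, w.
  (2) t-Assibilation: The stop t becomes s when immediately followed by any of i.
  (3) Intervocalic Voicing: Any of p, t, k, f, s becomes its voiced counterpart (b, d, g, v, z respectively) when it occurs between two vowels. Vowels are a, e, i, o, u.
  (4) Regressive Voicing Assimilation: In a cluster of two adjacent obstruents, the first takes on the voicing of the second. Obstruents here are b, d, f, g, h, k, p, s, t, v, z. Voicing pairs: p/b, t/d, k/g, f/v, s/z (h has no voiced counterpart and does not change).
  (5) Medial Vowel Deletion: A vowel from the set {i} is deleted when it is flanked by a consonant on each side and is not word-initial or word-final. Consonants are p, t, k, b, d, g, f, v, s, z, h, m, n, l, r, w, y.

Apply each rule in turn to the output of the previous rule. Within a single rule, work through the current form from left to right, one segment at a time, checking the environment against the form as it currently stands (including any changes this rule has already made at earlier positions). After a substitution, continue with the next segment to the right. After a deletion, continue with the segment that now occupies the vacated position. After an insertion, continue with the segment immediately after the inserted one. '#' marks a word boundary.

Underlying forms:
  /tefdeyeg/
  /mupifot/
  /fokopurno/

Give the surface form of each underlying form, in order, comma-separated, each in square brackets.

/tefdeyeg/:
  (1) Labial Nasal Assimilation: no change — [tefdeyeg]
  (2) t-Assibilation: no change — [tefdeyeg]
  (3) Intervocalic Voicing: no change — [tefdeyeg]
  (4) Regressive Voicing Assimilation: [tefdeyeg] → [tevdeyeg]
  (5) Medial Vowel Deletion: no change — [tevdeyeg]
/mupifot/:
  (1) Labial Nasal Assimilation: no change — [mupifot]
  (2) t-Assibilation: no change — [mupifot]
  (3) Intervocalic Voicing: [mupifot] → [mubivot]
  (4) Regressive Voicing Assimilation: no change — [mubivot]
  (5) Medial Vowel Deletion: [mubivot] → [mubvot]
/fokopurno/:
  (1) Labial Nasal Assimilation: no change — [fokopurno]
  (2) t-Assibilation: no change — [fokopurno]
  (3) Intervocalic Voicing: [fokopurno] → [fogoburno]
  (4) Regressive Voicing Assimilation: no change — [fogoburno]
  (5) Medial Vowel Deletion: no change — [fogoburno]

[tevdeyeg], [mubvot], [fogoburno]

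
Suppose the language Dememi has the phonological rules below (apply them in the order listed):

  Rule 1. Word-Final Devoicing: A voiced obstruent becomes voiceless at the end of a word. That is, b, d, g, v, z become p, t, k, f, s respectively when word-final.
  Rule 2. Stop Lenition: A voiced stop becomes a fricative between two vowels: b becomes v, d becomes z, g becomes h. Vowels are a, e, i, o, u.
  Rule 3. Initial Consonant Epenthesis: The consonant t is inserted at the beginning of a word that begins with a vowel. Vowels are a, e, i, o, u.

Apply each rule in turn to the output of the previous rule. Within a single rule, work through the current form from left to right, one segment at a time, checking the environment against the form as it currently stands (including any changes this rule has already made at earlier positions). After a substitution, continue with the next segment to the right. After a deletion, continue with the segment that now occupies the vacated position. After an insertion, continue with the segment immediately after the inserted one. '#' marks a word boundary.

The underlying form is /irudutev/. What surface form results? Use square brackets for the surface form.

Rule 1 Word-Final Devoicing: [irudutev] → [irudutef]
Rule 2 Stop Lenition: [irudutef] → [iruzutef]
Rule 3 Initial Consonant Epenthesis: [iruzutef] → [tiruzutef]

[tiruzutef]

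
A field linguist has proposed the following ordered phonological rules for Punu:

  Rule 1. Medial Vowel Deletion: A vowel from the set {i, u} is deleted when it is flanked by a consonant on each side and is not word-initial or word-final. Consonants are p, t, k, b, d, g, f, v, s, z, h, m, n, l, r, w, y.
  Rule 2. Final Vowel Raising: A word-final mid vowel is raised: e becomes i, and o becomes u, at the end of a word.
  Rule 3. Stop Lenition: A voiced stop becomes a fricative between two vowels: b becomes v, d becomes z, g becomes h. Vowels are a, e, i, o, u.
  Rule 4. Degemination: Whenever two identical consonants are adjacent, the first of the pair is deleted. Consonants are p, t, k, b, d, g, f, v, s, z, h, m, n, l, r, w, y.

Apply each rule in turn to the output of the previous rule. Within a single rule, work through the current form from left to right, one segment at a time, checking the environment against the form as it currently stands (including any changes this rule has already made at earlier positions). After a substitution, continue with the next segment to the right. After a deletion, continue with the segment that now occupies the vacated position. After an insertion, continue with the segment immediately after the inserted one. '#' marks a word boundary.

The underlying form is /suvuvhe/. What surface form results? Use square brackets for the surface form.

Rule 1 Medial Vowel Deletion: [suvuvhe] → [svvhe]
Rule 2 Final Vowel Raising: [svvhe] → [svvhi]
Rule 3 Stop Lenition: no change — [svvhi]
Rule 4 Degemination: [svvhi] → [svhi]

[svhi]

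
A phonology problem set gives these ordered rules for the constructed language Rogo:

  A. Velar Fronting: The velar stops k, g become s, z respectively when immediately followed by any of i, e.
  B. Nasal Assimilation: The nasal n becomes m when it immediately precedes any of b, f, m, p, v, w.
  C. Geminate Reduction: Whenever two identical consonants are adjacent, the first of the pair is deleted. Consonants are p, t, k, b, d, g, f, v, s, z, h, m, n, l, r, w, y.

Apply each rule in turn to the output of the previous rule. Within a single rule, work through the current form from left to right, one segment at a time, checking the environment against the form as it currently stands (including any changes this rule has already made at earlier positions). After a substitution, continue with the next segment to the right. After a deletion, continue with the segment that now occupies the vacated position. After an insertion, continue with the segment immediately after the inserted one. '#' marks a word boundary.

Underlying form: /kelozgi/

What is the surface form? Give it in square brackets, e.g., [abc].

A Velar Fronting: [kelozgi] → [selozzi]
B Nasal Assimilation: no change — [selozzi]
C Geminate Reduction: [selozzi] → [selozi]

[selozi]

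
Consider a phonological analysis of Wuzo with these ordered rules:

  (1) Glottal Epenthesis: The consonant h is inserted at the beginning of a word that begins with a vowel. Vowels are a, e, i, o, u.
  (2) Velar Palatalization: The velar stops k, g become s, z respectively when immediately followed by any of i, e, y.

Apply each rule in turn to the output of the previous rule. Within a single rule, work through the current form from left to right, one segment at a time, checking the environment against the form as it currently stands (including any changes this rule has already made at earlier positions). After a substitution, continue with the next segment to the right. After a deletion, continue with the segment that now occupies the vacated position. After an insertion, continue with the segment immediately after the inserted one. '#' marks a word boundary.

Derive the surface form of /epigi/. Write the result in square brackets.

[hepizi]

(1) Glottal Epenthesis: [epigi] → [hepigi]
(2) Velar Palatalization: [hepigi] → [hepizi]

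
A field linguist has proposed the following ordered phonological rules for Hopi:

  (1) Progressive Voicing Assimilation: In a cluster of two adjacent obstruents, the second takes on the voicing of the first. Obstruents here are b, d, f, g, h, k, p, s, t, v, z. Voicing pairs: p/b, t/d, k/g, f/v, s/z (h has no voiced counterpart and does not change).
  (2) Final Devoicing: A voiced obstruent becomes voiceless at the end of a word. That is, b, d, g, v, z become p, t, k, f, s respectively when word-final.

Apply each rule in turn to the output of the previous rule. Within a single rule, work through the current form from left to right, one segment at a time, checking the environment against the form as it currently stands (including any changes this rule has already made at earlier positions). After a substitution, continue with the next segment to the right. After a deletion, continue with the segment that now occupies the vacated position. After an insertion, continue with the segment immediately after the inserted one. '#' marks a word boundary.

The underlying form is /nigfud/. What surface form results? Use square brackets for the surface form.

[nigvut]

(1) Progressive Voicing Assimilation: [nigfud] → [nigvud]
(2) Final Devoicing: [nigvud] → [nigvut]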